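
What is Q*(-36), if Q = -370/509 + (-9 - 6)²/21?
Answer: -1281060/3563 ≈ -359.55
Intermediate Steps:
Q = 35585/3563 (Q = -370*1/509 + (-15)²*(1/21) = -370/509 + 225*(1/21) = -370/509 + 75/7 = 35585/3563 ≈ 9.9874)
Q*(-36) = (35585/3563)*(-36) = -1281060/3563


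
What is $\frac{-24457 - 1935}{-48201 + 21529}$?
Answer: $\frac{3299}{3334} \approx 0.9895$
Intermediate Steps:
$\frac{-24457 - 1935}{-48201 + 21529} = \frac{-24457 + \left(-14853 + 12918\right)}{-26672} = \left(-24457 - 1935\right) \left(- \frac{1}{26672}\right) = \left(-26392\right) \left(- \frac{1}{26672}\right) = \frac{3299}{3334}$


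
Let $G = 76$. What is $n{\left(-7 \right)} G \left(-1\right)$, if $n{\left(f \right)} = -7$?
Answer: $532$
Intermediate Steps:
$n{\left(-7 \right)} G \left(-1\right) = \left(-7\right) 76 \left(-1\right) = \left(-532\right) \left(-1\right) = 532$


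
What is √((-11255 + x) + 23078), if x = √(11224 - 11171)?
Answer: √(11823 + √53) ≈ 108.77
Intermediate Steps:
x = √53 ≈ 7.2801
√((-11255 + x) + 23078) = √((-11255 + √53) + 23078) = √(11823 + √53)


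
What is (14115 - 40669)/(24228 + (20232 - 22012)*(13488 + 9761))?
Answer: 13277/20679496 ≈ 0.00064204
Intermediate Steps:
(14115 - 40669)/(24228 + (20232 - 22012)*(13488 + 9761)) = -26554/(24228 - 1780*23249) = -26554/(24228 - 41383220) = -26554/(-41358992) = -26554*(-1/41358992) = 13277/20679496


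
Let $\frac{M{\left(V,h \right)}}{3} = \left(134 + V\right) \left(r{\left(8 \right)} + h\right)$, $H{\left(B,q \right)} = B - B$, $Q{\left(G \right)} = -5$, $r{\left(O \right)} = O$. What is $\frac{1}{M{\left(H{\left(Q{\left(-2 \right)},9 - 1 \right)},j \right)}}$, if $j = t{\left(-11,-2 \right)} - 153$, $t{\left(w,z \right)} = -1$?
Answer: $- \frac{1}{58692} \approx -1.7038 \cdot 10^{-5}$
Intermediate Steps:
$H{\left(B,q \right)} = 0$
$j = -154$ ($j = -1 - 153 = -154$)
$M{\left(V,h \right)} = 3 \left(8 + h\right) \left(134 + V\right)$ ($M{\left(V,h \right)} = 3 \left(134 + V\right) \left(8 + h\right) = 3 \left(8 + h\right) \left(134 + V\right)$)
$\frac{1}{M{\left(H{\left(Q{\left(-2 \right)},9 - 1 \right)},j \right)}} = \frac{1}{3216 + 24 \cdot 0 + 402 \left(-154\right) + 3 \cdot 0 \left(-154\right)} = \frac{1}{3216 + 0 - 61908 + 0} = \frac{1}{-58692} = - \frac{1}{58692}$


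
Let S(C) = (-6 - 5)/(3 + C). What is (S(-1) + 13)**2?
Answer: 225/4 ≈ 56.250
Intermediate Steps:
S(C) = -11/(3 + C)
(S(-1) + 13)**2 = (-11/(3 - 1) + 13)**2 = (-11/2 + 13)**2 = (15/2)**2 = 225/4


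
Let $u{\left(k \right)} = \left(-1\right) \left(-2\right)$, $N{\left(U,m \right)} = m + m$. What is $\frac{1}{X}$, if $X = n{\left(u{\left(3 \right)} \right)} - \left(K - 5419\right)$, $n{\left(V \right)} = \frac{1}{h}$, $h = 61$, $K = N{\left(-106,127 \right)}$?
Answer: $\frac{61}{315066} \approx 0.00019361$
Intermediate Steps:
$N{\left(U,m \right)} = 2 m$
$K = 254$ ($K = 2 \cdot 127 = 254$)
$u{\left(k \right)} = 2$
$n{\left(V \right)} = \frac{1}{61}$
$X = \frac{315066}{61}$ ($X = \frac{1}{61} - \left(254 - 5419\right) = \frac{1}{61} - -5165 = \frac{1}{61} + 5165 = \frac{315066}{61} \approx 5165.0$)
$\frac{1}{X} = \frac{1}{\frac{315066}{61}} = \frac{61}{315066}$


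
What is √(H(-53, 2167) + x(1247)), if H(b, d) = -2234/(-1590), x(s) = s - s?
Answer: √888015/795 ≈ 1.1853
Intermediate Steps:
x(s) = 0
H(b, d) = 1117/795 (H(b, d) = -2234*(-1/1590) = 1117/795)
√(H(-53, 2167) + x(1247)) = √(1117/795 + 0) = √(1117/795) = √888015/795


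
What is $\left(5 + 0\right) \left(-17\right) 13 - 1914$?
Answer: $-3019$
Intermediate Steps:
$\left(5 + 0\right) \left(-17\right) 13 - 1914 = 5 \left(-17\right) 13 - 1914 = \left(-85\right) 13 - 1914 = -1105 - 1914 = -3019$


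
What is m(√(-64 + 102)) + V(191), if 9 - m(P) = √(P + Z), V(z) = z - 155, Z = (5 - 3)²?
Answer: 45 - √(4 + √38) ≈ 41.812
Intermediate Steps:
Z = 4 (Z = 2² = 4)
V(z) = -155 + z
m(P) = 9 - √(4 + P) (m(P) = 9 - √(P + 4) = 9 - √(4 + P))
m(√(-64 + 102)) + V(191) = (9 - √(4 + √(-64 + 102))) + (-155 + 191) = (9 - √(4 + √38)) + 36 = 45 - √(4 + √38)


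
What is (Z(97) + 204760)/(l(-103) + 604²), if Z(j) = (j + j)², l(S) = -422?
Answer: 121198/182197 ≈ 0.66520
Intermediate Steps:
Z(j) = 4*j² (Z(j) = (2*j)² = 4*j²)
(Z(97) + 204760)/(l(-103) + 604²) = (4*97² + 204760)/(-422 + 604²) = (4*9409 + 204760)/(-422 + 364816) = (37636 + 204760)/364394 = 242396*(1/364394) = 121198/182197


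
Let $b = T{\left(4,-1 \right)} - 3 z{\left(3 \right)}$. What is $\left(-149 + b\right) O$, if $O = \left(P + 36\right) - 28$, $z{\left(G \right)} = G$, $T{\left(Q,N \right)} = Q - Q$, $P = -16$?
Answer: $1264$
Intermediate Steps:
$T{\left(Q,N \right)} = 0$
$b = -9$ ($b = 0 - 9 = -9$)
$O = -8$ ($O = \left(-16 + 36\right) - 28 = 20 - 28 = -8$)
$\left(-149 + b\right) O = \left(-149 - 9\right) \left(-8\right) = \left(-158\right) \left(-8\right) = 1264$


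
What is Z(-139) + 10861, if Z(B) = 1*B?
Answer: 10722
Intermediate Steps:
Z(B) = B
Z(-139) + 10861 = -139 + 10861 = 10722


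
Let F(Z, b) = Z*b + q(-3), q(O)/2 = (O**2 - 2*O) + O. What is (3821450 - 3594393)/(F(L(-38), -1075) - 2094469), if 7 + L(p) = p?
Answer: -227057/2046070 ≈ -0.11097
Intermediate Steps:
q(O) = -2*O + 2*O**2 (q(O) = 2*((O**2 - 2*O) + O) = 2*(O**2 - O) = -2*O + 2*O**2)
L(p) = -7 + p
F(Z, b) = 24 + Z*b (F(Z, b) = Z*b + 2*(-3)*(-1 - 3) = Z*b + 2*(-3)*(-4) = Z*b + 24 = 24 + Z*b)
(3821450 - 3594393)/(F(L(-38), -1075) - 2094469) = (3821450 - 3594393)/((24 + (-7 - 38)*(-1075)) - 2094469) = 227057/((24 - 45*(-1075)) - 2094469) = 227057/((24 + 48375) - 2094469) = 227057/(48399 - 2094469) = 227057/(-2046070) = 227057*(-1/2046070) = -227057/2046070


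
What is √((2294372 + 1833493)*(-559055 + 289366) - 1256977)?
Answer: I*√1113241040962 ≈ 1.0551e+6*I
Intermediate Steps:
√((2294372 + 1833493)*(-559055 + 289366) - 1256977) = √(4127865*(-269689) - 1256977) = √(-1113239783985 - 1256977) = √(-1113241040962) = I*√1113241040962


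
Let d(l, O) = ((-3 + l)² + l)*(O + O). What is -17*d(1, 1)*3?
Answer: -510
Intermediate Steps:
d(l, O) = 2*O*(l + (-3 + l)²) (d(l, O) = (l + (-3 + l)²)*(2*O) = 2*O*(l + (-3 + l)²))
-17*d(1, 1)*3 = -34*(1 + (-3 + 1)²)*3 = -34*(1 + (-2)²)*3 = -34*(1 + 4)*3 = -34*5*3 = -17*10*3 = -170*3 = -510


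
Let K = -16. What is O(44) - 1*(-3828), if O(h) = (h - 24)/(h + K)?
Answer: 26801/7 ≈ 3828.7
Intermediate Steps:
O(h) = (-24 + h)/(-16 + h) (O(h) = (h - 24)/(h - 16) = (-24 + h)/(-16 + h))
O(44) - 1*(-3828) = (-24 + 44)/(-16 + 44) - 1*(-3828) = 20/28 + 3828 = (1/28)*20 + 3828 = 5/7 + 3828 = 26801/7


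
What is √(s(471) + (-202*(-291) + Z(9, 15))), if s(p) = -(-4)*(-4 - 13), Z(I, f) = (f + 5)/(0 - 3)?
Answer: √528366/3 ≈ 242.30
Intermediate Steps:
Z(I, f) = -5/3 - f/3 (Z(I, f) = (5 + f)/(-3) = (5 + f)*(-⅓) = -5/3 - f/3)
s(p) = -68 (s(p) = -(-4)*(-17) = -1*68 = -68)
√(s(471) + (-202*(-291) + Z(9, 15))) = √(-68 + (-202*(-291) + (-5/3 - ⅓*15))) = √(-68 + (58782 + (-5/3 - 5))) = √(-68 + (58782 - 20/3)) = √(-68 + 176326/3) = √(176122/3) = √528366/3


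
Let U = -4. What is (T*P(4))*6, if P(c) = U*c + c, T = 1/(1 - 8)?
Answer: 72/7 ≈ 10.286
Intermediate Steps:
T = -⅐ (T = 1/(-7) = -⅐ ≈ -0.14286)
P(c) = -3*c (P(c) = -4*c + c = -3*c)
(T*P(4))*6 = -(-3)*4/7*6 = -⅐*(-12)*6 = (12/7)*6 = 72/7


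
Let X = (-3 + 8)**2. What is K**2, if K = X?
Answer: 625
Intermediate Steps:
X = 25 (X = 5**2 = 25)
K = 25
K**2 = 25**2 = 625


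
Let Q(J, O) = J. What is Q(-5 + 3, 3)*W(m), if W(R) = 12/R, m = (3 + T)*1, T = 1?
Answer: -6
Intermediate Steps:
m = 4 (m = (3 + 1)*1 = 4*1 = 4)
Q(-5 + 3, 3)*W(m) = (-5 + 3)*(12/4) = -24/4 = -2*3 = -6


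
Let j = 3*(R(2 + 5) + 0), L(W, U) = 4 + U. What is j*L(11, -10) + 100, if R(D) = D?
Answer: -26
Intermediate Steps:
j = 21 (j = 3*((2 + 5) + 0) = 3*(7 + 0) = 3*7 = 21)
j*L(11, -10) + 100 = 21*(4 - 10) + 100 = 21*(-6) + 100 = -126 + 100 = -26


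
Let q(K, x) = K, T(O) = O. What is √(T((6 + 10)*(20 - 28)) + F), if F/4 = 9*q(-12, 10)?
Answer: 4*I*√35 ≈ 23.664*I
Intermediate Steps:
F = -432 (F = 4*(9*(-12)) = 4*(-108) = -432)
√(T((6 + 10)*(20 - 28)) + F) = √((6 + 10)*(20 - 28) - 432) = √(16*(-8) - 432) = √(-128 - 432) = √(-560) = 4*I*√35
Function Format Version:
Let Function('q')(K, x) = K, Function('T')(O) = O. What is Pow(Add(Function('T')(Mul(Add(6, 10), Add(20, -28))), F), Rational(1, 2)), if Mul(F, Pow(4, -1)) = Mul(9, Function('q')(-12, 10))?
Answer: Mul(4, I, Pow(35, Rational(1, 2))) ≈ Mul(23.664, I)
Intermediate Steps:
F = -432 (F = Mul(4, Mul(9, -12)) = Mul(4, -108) = -432)
Pow(Add(Function('T')(Mul(Add(6, 10), Add(20, -28))), F), Rational(1, 2)) = Pow(Add(Mul(Add(6, 10), Add(20, -28)), -432), Rational(1, 2)) = Pow(Add(Mul(16, -8), -432), Rational(1, 2)) = Pow(Add(-128, -432), Rational(1, 2)) = Pow(-560, Rational(1, 2)) = Mul(4, I, Pow(35, Rational(1, 2)))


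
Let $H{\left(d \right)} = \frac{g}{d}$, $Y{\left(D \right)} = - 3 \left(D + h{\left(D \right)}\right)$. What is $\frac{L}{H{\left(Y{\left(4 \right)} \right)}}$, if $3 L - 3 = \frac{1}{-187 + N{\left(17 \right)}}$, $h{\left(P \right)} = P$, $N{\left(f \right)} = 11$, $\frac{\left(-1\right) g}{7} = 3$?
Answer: $\frac{527}{462} \approx 1.1407$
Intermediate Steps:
$g = -21$ ($g = \left(-7\right) 3 = -21$)
$Y{\left(D \right)} = - 6 D$ ($Y{\left(D \right)} = - 3 \left(D + D\right) = - 3 \cdot 2 D = - 6 D$)
$H{\left(d \right)} = - \frac{21}{d}$
$L = \frac{527}{528}$ ($L = 1 + \frac{1}{3 \left(-187 + 11\right)} = 1 + \frac{1}{3 \left(-176\right)} = 1 + \frac{1}{3} \left(- \frac{1}{176}\right) = 1 - \frac{1}{528} = \frac{527}{528} \approx 0.99811$)
$\frac{L}{H{\left(Y{\left(4 \right)} \right)}} = \frac{527}{528 \left(- \frac{21}{\left(-6\right) 4}\right)} = \frac{527}{528 \left(- \frac{21}{-24}\right)} = \frac{527}{528 \left(\left(-21\right) \left(- \frac{1}{24}\right)\right)} = \frac{527}{528 \cdot \frac{7}{8}} = \frac{527}{528} \cdot \frac{8}{7} = \frac{527}{462}$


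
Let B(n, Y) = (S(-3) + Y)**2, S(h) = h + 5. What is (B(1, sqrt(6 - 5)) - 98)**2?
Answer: 7921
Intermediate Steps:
S(h) = 5 + h
B(n, Y) = (2 + Y)**2 (B(n, Y) = ((5 - 3) + Y)**2 = (2 + Y)**2)
(B(1, sqrt(6 - 5)) - 98)**2 = ((2 + sqrt(6 - 5))**2 - 98)**2 = ((2 + sqrt(1))**2 - 98)**2 = ((2 + 1)**2 - 98)**2 = (3**2 - 98)**2 = (9 - 98)**2 = (-89)**2 = 7921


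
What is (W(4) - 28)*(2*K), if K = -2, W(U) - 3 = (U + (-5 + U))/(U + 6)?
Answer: 494/5 ≈ 98.800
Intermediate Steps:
W(U) = 3 + (-5 + 2*U)/(6 + U) (W(U) = 3 + (U + (-5 + U))/(U + 6) = 3 + (-5 + 2*U)/(6 + U))
(W(4) - 28)*(2*K) = ((13 + 5*4)/(6 + 4) - 28)*(2*(-2)) = ((13 + 20)/10 - 28)*(-4) = ((⅒)*33 - 28)*(-4) = (33/10 - 28)*(-4) = -247/10*(-4) = 494/5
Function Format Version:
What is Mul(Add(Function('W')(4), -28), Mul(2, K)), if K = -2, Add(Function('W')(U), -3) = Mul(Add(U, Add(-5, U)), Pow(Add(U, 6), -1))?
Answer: Rational(494, 5) ≈ 98.800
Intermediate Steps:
Function('W')(U) = Add(3, Mul(Pow(Add(6, U), -1), Add(-5, Mul(2, U)))) (Function('W')(U) = Add(3, Mul(Add(U, Add(-5, U)), Pow(Add(U, 6), -1))) = Add(3, Mul(Add(-5, Mul(2, U)), Pow(Add(6, U), -1))) = Add(3, Mul(Pow(Add(6, U), -1), Add(-5, Mul(2, U)))))
Mul(Add(Function('W')(4), -28), Mul(2, K)) = Mul(Add(Mul(Pow(Add(6, 4), -1), Add(13, Mul(5, 4))), -28), Mul(2, -2)) = Mul(Add(Mul(Pow(10, -1), Add(13, 20)), -28), -4) = Mul(Add(Mul(Rational(1, 10), 33), -28), -4) = Mul(Add(Rational(33, 10), -28), -4) = Mul(Rational(-247, 10), -4) = Rational(494, 5)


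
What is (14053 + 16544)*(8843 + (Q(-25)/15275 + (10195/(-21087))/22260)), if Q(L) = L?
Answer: 15724339114762469/58115772 ≈ 2.7057e+8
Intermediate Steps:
(14053 + 16544)*(8843 + (Q(-25)/15275 + (10195/(-21087))/22260)) = (14053 + 16544)*(8843 + (-25/15275 + (10195/(-21087))/22260)) = 30597*(8843 + (-25*1/15275 + (10195*(-1/21087))*(1/22260))) = 30597*(8843 + (-1/611 - 10195/21087*1/22260)) = 30597*(8843 + (-1/611 - 2039/93879324)) = 30597*(8843 - 95125153/57360266964) = 30597*(507236745637499/57360266964) = 15724339114762469/58115772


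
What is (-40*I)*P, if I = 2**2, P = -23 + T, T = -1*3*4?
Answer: 5600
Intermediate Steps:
T = -12 (T = -3*4 = -12)
P = -35 (P = -23 - 12 = -35)
I = 4
(-40*I)*P = -40*4*(-35) = -160*(-35) = 5600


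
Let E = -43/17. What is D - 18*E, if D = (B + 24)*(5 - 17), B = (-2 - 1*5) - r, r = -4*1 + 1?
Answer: -3306/17 ≈ -194.47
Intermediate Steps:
r = -3 (r = -4 + 1 = -3)
E = -43/17 (E = -43*1/17 = -43/17 ≈ -2.5294)
B = -4 (B = (-2 - 1*5) - 1*(-3) = (-2 - 5) + 3 = -7 + 3 = -4)
D = -240 (D = (-4 + 24)*(5 - 17) = 20*(-12) = -240)
D - 18*E = -240 - 18*(-43/17) = -240 + 774/17 = -3306/17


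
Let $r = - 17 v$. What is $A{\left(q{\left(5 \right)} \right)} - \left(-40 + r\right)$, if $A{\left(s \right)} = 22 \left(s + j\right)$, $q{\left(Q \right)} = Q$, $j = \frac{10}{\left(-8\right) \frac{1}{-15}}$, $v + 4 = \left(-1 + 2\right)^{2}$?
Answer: $\frac{1023}{2} \approx 511.5$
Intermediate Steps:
$v = -3$ ($v = -4 + \left(-1 + 2\right)^{2} = -4 + 1^{2} = -4 + 1 = -3$)
$r = 51$ ($r = \left(-17\right) \left(-3\right) = 51$)
$j = \frac{75}{4}$ ($j = \frac{10}{\left(-8\right) \left(- \frac{1}{15}\right)} = \frac{10}{\frac{8}{15}} = 10 \cdot \frac{15}{8} = \frac{75}{4} \approx 18.75$)
$A{\left(s \right)} = \frac{825}{2} + 22 s$ ($A{\left(s \right)} = 22 \left(s + \frac{75}{4}\right) = 22 \left(\frac{75}{4} + s\right) = \frac{825}{2} + 22 s$)
$A{\left(q{\left(5 \right)} \right)} - \left(-40 + r\right) = \left(\frac{825}{2} + 22 \cdot 5\right) + \left(40 - 51\right) = \left(\frac{825}{2} + 110\right) + \left(40 - 51\right) = \frac{1045}{2} - 11 = \frac{1023}{2}$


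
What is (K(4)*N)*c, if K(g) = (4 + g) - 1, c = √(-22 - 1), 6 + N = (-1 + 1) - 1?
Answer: -49*I*√23 ≈ -235.0*I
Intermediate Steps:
N = -7 (N = -6 + ((-1 + 1) - 1) = -6 + (0 - 1) = -6 - 1 = -7)
c = I*√23 (c = √(-23) = I*√23 ≈ 4.7958*I)
K(g) = 3 + g
(K(4)*N)*c = ((3 + 4)*(-7))*(I*√23) = (7*(-7))*(I*√23) = -49*I*√23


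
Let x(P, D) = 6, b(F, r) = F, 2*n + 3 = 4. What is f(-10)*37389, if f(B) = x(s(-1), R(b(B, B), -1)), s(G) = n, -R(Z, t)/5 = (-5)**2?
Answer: 224334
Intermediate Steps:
n = 1/2 (n = -3/2 + (1/2)*4 = -3/2 + 2 = 1/2 ≈ 0.50000)
R(Z, t) = -125 (R(Z, t) = -5*(-5)**2 = -5*25 = -125)
s(G) = 1/2
f(B) = 6
f(-10)*37389 = 6*37389 = 224334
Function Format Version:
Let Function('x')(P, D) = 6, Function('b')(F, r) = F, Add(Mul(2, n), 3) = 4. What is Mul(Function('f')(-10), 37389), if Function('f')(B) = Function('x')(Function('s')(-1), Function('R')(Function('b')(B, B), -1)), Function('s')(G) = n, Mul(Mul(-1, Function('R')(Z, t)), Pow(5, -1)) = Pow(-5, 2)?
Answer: 224334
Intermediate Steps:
n = Rational(1, 2) (n = Add(Rational(-3, 2), Mul(Rational(1, 2), 4)) = Add(Rational(-3, 2), 2) = Rational(1, 2) ≈ 0.50000)
Function('R')(Z, t) = -125 (Function('R')(Z, t) = Mul(-5, Pow(-5, 2)) = Mul(-5, 25) = -125)
Function('s')(G) = Rational(1, 2)
Function('f')(B) = 6
Mul(Function('f')(-10), 37389) = Mul(6, 37389) = 224334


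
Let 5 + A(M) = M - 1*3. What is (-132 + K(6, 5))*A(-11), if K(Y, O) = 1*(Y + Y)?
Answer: 2280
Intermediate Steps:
A(M) = -8 + M (A(M) = -5 + (M - 1*3) = -5 + (M - 3) = -5 + (-3 + M) = -8 + M)
K(Y, O) = 2*Y (K(Y, O) = 1*(2*Y) = 2*Y)
(-132 + K(6, 5))*A(-11) = (-132 + 2*6)*(-8 - 11) = (-132 + 12)*(-19) = -120*(-19) = 2280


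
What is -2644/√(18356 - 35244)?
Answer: 661*I*√4222/2111 ≈ 20.346*I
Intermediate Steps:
-2644/√(18356 - 35244) = -2644*(-I*√4222/8444) = -(-661)*I*√4222/2111 = 661*I*√4222/2111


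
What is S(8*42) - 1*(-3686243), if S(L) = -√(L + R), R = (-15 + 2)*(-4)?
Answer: 3686243 - 2*√97 ≈ 3.6862e+6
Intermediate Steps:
R = 52 (R = -13*(-4) = 52)
S(L) = -√(52 + L) (S(L) = -√(L + 52) = -√(52 + L))
S(8*42) - 1*(-3686243) = -√(52 + 8*42) - 1*(-3686243) = -√(52 + 336) + 3686243 = -√388 + 3686243 = -2*√97 + 3686243 = 3686243 - 2*√97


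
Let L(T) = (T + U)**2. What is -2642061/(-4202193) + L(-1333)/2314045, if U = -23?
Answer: 4613523864931/3241354566895 ≈ 1.4233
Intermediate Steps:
L(T) = (-23 + T)**2 (L(T) = (T - 23)**2 = (-23 + T)**2)
-2642061/(-4202193) + L(-1333)/2314045 = -2642061/(-4202193) + (-23 - 1333)**2/2314045 = -2642061*(-1/4202193) + (-1356)**2*(1/2314045) = 880687/1400731 + 1838736*(1/2314045) = 880687/1400731 + 1838736/2314045 = 4613523864931/3241354566895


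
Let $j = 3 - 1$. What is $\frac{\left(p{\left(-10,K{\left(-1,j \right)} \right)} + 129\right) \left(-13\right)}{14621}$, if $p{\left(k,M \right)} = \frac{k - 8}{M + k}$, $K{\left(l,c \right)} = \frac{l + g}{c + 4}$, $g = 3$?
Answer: $- \frac{49335}{424009} \approx -0.11635$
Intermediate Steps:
$j = 2$ ($j = 3 - 1 = 2$)
$K{\left(l,c \right)} = \frac{3 + l}{4 + c}$ ($K{\left(l,c \right)} = \frac{l + 3}{c + 4} = \frac{3 + l}{4 + c}$)
$p{\left(k,M \right)} = \frac{-8 + k}{M + k}$
$\frac{\left(p{\left(-10,K{\left(-1,j \right)} \right)} + 129\right) \left(-13\right)}{14621} = \frac{\left(\frac{-8 - 10}{\frac{3 - 1}{4 + 2} - 10} + 129\right) \left(-13\right)}{14621} = \left(\frac{1}{\frac{1}{6} \cdot 2 - 10} \left(-18\right) + 129\right) \left(-13\right) \frac{1}{14621} = \left(\frac{1}{\frac{1}{3} - 10} \left(-18\right) + 129\right) \left(-13\right) \frac{1}{14621} = \left(\frac{1}{- \frac{29}{3}} \left(-18\right) + 129\right) \left(-13\right) \frac{1}{14621} = \left(\left(- \frac{3}{29}\right) \left(-18\right) + 129\right) \left(-13\right) \frac{1}{14621} = \left(\frac{54}{29} + 129\right) \left(-13\right) \frac{1}{14621} = \frac{3795}{29} \left(-13\right) \frac{1}{14621} = \left(- \frac{49335}{29}\right) \frac{1}{14621} = - \frac{49335}{424009}$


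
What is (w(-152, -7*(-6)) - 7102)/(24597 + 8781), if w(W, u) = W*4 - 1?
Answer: -7711/33378 ≈ -0.23102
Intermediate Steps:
w(W, u) = -1 + 4*W (w(W, u) = 4*W - 1 = -1 + 4*W)
(w(-152, -7*(-6)) - 7102)/(24597 + 8781) = ((-1 + 4*(-152)) - 7102)/(24597 + 8781) = ((-1 - 608) - 7102)/33378 = (-609 - 7102)*(1/33378) = -7711*1/33378 = -7711/33378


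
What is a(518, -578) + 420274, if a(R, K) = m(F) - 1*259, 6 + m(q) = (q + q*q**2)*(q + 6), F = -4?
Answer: 419873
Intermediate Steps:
m(q) = -6 + (6 + q)*(q + q**3) (m(q) = -6 + (q + q*q**2)*(q + 6) = -6 + (q + q**3)*(6 + q) = -6 + (6 + q)*(q + q**3))
a(R, K) = -401 (a(R, K) = (-6 + (-4)**2 + (-4)**4 + 6*(-4) + 6*(-4)**3) - 1*259 = (-6 + 16 + 256 - 24 + 6*(-64)) - 259 = (-6 + 16 + 256 - 24 - 384) - 259 = -142 - 259 = -401)
a(518, -578) + 420274 = -401 + 420274 = 419873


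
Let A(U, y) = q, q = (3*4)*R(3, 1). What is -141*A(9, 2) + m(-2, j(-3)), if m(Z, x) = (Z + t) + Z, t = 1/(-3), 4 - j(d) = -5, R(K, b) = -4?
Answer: 20291/3 ≈ 6763.7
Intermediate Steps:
j(d) = 9 (j(d) = 4 - 1*(-5) = 4 + 5 = 9)
q = -48 (q = (3*4)*(-4) = 12*(-4) = -48)
A(U, y) = -48
t = -1/3 (t = 1*(-1/3) = -1/3 ≈ -0.33333)
m(Z, x) = -1/3 + 2*Z (m(Z, x) = (Z - 1/3) + Z = (-1/3 + Z) + Z = -1/3 + 2*Z)
-141*A(9, 2) + m(-2, j(-3)) = -141*(-48) + (-1/3 + 2*(-2)) = 6768 + (-1/3 - 4) = 6768 - 13/3 = 20291/3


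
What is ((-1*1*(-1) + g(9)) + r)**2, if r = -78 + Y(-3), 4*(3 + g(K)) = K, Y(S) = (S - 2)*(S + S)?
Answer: 36481/16 ≈ 2280.1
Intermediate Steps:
Y(S) = 2*S*(-2 + S) (Y(S) = (-2 + S)*(2*S) = 2*S*(-2 + S))
g(K) = -3 + K/4
r = -48 (r = -78 + 2*(-3)*(-2 - 3) = -78 + 2*(-3)*(-5) = -78 + 30 = -48)
((-1*1*(-1) + g(9)) + r)**2 = ((-1*1*(-1) + (-3 + (1/4)*9)) - 48)**2 = ((-1*(-1) + (-3 + 9/4)) - 48)**2 = ((1 - 3/4) - 48)**2 = (1/4 - 48)**2 = (-191/4)**2 = 36481/16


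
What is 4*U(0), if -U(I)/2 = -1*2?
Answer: 16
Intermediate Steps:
U(I) = 4 (U(I) = -(-2)*2 = -2*(-2) = 4)
4*U(0) = 4*4 = 16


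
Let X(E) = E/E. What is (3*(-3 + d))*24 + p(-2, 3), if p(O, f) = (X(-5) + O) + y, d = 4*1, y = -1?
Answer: 70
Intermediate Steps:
d = 4
X(E) = 1
p(O, f) = O (p(O, f) = (1 + O) - 1 = O)
(3*(-3 + d))*24 + p(-2, 3) = (3*(-3 + 4))*24 - 2 = (3*1)*24 - 2 = 3*24 - 2 = 72 - 2 = 70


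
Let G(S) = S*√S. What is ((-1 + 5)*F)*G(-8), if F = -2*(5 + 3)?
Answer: 1024*I*√2 ≈ 1448.2*I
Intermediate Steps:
F = -16 (F = -2*8 = -16)
G(S) = S^(3/2)
((-1 + 5)*F)*G(-8) = ((-1 + 5)*(-16))*(-8)^(3/2) = (4*(-16))*(-16*I*√2) = -(-1024)*I*√2 = 1024*I*√2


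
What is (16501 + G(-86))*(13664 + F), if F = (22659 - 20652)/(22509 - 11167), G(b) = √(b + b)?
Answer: 2557310046595/11342 + 154979095*I*√43/5671 ≈ 2.2547e+8 + 1.792e+5*I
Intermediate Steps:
G(b) = √2*√b (G(b) = √(2*b) = √2*√b)
F = 2007/11342 ≈ 0.17695
(16501 + G(-86))*(13664 + F) = (16501 + √2*√(-86))*(13664 + 2007/11342) = (16501 + √2*(I*√86))*(154979095/11342) = (16501 + 2*I*√43)*(154979095/11342) = 2557310046595/11342 + 154979095*I*√43/5671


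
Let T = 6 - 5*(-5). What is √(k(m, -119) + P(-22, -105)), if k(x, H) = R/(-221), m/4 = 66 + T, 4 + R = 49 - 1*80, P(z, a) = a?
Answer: I*√5120570/221 ≈ 10.239*I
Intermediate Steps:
T = 31 (T = 6 + 25 = 31)
R = -35 (R = -4 + (49 - 1*80) = -4 + (49 - 80) = -4 - 31 = -35)
m = 388 (m = 4*(66 + 31) = 4*97 = 388)
k(x, H) = 35/221 (k(x, H) = -35/(-221) = -35*(-1/221) = 35/221)
√(k(m, -119) + P(-22, -105)) = √(35/221 - 105) = √(-23170/221) = I*√5120570/221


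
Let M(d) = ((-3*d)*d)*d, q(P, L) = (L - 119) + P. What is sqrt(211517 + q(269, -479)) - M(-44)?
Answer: -255552 + 2*sqrt(52797) ≈ -2.5509e+5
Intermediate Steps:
q(P, L) = -119 + L + P (q(P, L) = (-119 + L) + P = -119 + L + P)
M(d) = -3*d**3 (M(d) = (-3*d**2)*d = -3*d**3)
sqrt(211517 + q(269, -479)) - M(-44) = sqrt(211517 + (-119 - 479 + 269)) - (-3)*(-44)**3 = sqrt(211517 - 329) - (-3)*(-85184) = sqrt(211188) - 1*255552 = 2*sqrt(52797) - 255552 = -255552 + 2*sqrt(52797)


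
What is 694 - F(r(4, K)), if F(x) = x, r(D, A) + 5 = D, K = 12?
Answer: 695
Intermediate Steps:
r(D, A) = -5 + D
694 - F(r(4, K)) = 694 - (-5 + 4) = 694 - 1*(-1) = 694 + 1 = 695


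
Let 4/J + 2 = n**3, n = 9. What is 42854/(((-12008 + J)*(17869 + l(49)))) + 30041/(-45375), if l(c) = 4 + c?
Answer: -3392134960259/5122061301500 ≈ -0.66226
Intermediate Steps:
J = 4/727 (J = 4/(-2 + 9**3) = 4/(-2 + 729) = 4/727 ≈ 0.0055021)
42854/(((-12008 + J)*(17869 + l(49)))) + 30041/(-45375) = 42854/(((-12008 + 4/727)*(17869 + (4 + 49)))) + 30041/(-45375) = 42854/((-8729812*(17869 + 53)/727)) + 30041*(-1/45375) = 42854/((-8729812/727*17922)) - 2731/4125 = 42854/(-156455690664/727) - 2731/4125 = 42854*(-727/156455690664) - 2731/4125 = -2225347/11175406476 - 2731/4125 = -3392134960259/5122061301500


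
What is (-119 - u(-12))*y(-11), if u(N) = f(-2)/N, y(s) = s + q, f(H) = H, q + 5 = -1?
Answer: 12155/6 ≈ 2025.8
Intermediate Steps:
q = -6 (q = -5 - 1 = -6)
y(s) = -6 + s (y(s) = s - 6 = -6 + s)
u(N) = -2/N
(-119 - u(-12))*y(-11) = (-119 - (-2)/(-12))*(-6 - 11) = (-119 - (-2)*(-1)/12)*(-17) = (-119 - 1*⅙)*(-17) = (-119 - ⅙)*(-17) = -715/6*(-17) = 12155/6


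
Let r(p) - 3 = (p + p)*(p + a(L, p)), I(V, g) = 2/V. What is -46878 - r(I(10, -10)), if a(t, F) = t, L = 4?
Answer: -1172067/25 ≈ -46883.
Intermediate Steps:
r(p) = 3 + 2*p*(4 + p) (r(p) = 3 + (p + p)*(p + 4) = 3 + (2*p)*(4 + p) = 3 + 2*p*(4 + p))
-46878 - r(I(10, -10)) = -46878 - (3 + 2*(2/10)² + 8*(2/10)) = -46878 - (3 + 2*(2*(⅒))² + 8*(2*(⅒))) = -46878 - (3 + 2*(⅕)² + 8*(⅕)) = -46878 - (3 + 2*(1/25) + 8/5) = -46878 - (3 + 2/25 + 8/5) = -46878 - 1*117/25 = -46878 - 117/25 = -1172067/25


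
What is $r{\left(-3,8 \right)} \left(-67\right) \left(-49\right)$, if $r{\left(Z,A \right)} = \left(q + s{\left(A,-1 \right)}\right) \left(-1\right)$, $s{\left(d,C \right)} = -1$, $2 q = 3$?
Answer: $- \frac{3283}{2} \approx -1641.5$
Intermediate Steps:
$q = \frac{3}{2}$ ($q = \frac{1}{2} \cdot 3 = \frac{3}{2} \approx 1.5$)
$r{\left(Z,A \right)} = - \frac{1}{2}$ ($r{\left(Z,A \right)} = \left(\frac{3}{2} - 1\right) \left(-1\right) = \frac{1}{2} \left(-1\right) = - \frac{1}{2}$)
$r{\left(-3,8 \right)} \left(-67\right) \left(-49\right) = \left(- \frac{1}{2}\right) \left(-67\right) \left(-49\right) = \frac{67}{2} \left(-49\right) = - \frac{3283}{2}$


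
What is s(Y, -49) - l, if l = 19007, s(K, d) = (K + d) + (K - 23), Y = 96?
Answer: -18887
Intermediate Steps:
s(K, d) = -23 + d + 2*K (s(K, d) = (K + d) + (-23 + K) = -23 + d + 2*K)
s(Y, -49) - l = (-23 - 49 + 2*96) - 1*19007 = (-23 - 49 + 192) - 19007 = 120 - 19007 = -18887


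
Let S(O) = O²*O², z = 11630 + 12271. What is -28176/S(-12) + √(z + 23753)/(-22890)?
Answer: -587/432 - √47654/22890 ≈ -1.3683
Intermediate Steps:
z = 23901
S(O) = O⁴
-28176/S(-12) + √(z + 23753)/(-22890) = -28176/((-12)⁴) + √(23901 + 23753)/(-22890) = -28176/20736 + √47654*(-1/22890) = -28176*1/20736 - √47654/22890 = -587/432 - √47654/22890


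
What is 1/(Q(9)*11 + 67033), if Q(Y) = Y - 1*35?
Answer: 1/66747 ≈ 1.4982e-5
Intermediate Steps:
Q(Y) = -35 + Y (Q(Y) = Y - 35 = -35 + Y)
1/(Q(9)*11 + 67033) = 1/((-35 + 9)*11 + 67033) = 1/(-26*11 + 67033) = 1/(-286 + 67033) = 1/66747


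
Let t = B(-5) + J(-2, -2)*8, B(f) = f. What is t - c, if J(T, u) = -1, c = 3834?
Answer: -3847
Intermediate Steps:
t = -13 (t = -5 - 1*8 = -5 - 8 = -13)
t - c = -13 - 1*3834 = -13 - 3834 = -3847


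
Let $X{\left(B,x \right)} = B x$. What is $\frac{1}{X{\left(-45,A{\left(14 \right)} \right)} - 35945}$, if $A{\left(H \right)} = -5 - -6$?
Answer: $- \frac{1}{35990} \approx -2.7785 \cdot 10^{-5}$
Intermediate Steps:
$A{\left(H \right)} = 1$ ($A{\left(H \right)} = -5 + 6 = 1$)
$\frac{1}{X{\left(-45,A{\left(14 \right)} \right)} - 35945} = \frac{1}{\left(-45\right) 1 - 35945} = \frac{1}{-45 - 35945} = \frac{1}{-35990} = - \frac{1}{35990}$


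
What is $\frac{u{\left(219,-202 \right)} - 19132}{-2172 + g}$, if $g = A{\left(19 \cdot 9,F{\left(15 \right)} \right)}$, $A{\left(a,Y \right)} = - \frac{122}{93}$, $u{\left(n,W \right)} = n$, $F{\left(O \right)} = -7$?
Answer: $\frac{1758909}{202118} \approx 8.7024$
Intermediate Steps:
$A{\left(a,Y \right)} = - \frac{122}{93}$ ($A{\left(a,Y \right)} = \left(-122\right) \frac{1}{93} = - \frac{122}{93}$)
$g = - \frac{122}{93} \approx -1.3118$
$\frac{u{\left(219,-202 \right)} - 19132}{-2172 + g} = \frac{219 - 19132}{-2172 - \frac{122}{93}} = - \frac{18913}{- \frac{202118}{93}} = \left(-18913\right) \left(- \frac{93}{202118}\right) = \frac{1758909}{202118}$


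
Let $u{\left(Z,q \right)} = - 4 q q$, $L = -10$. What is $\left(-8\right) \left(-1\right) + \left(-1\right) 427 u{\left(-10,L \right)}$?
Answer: $170808$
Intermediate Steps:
$u{\left(Z,q \right)} = - 4 q^{2}$
$\left(-8\right) \left(-1\right) + \left(-1\right) 427 u{\left(-10,L \right)} = \left(-8\right) \left(-1\right) + \left(-1\right) 427 \left(- 4 \left(-10\right)^{2}\right) = 8 - 427 \left(\left(-4\right) 100\right) = 8 - -170800 = 8 + 170800 = 170808$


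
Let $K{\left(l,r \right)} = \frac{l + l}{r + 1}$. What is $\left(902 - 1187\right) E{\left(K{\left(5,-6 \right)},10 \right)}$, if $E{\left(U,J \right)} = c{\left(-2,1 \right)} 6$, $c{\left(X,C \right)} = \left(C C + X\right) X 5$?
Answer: $-17100$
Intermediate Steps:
$K{\left(l,r \right)} = \frac{2 l}{1 + r}$
$c{\left(X,C \right)} = 5 X \left(X + C^{2}\right)$ ($c{\left(X,C \right)} = \left(C^{2} + X\right) X 5 = \left(X + C^{2}\right) X 5 = X \left(X + C^{2}\right) 5 = 5 X \left(X + C^{2}\right)$)
$E{\left(U,J \right)} = 60$ ($E{\left(U,J \right)} = 5 \left(-2\right) \left(-2 + 1^{2}\right) 6 = 5 \left(-2\right) \left(-2 + 1\right) 6 = 5 \left(-2\right) \left(-1\right) 6 = 10 \cdot 6 = 60$)
$\left(902 - 1187\right) E{\left(K{\left(5,-6 \right)},10 \right)} = \left(902 - 1187\right) 60 = \left(-285\right) 60 = -17100$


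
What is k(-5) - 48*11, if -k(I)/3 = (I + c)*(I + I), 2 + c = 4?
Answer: -618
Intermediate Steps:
c = 2 (c = -2 + 4 = 2)
k(I) = -6*I*(2 + I) (k(I) = -3*(I + 2)*(I + I) = -3*(2 + I)*2*I = -6*I*(2 + I))
k(-5) - 48*11 = -6*(-5)*(2 - 5) - 48*11 = -6*(-5)*(-3) - 528 = -90 - 528 = -618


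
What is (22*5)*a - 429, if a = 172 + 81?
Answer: 27401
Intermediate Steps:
a = 253
(22*5)*a - 429 = (22*5)*253 - 429 = 110*253 - 429 = 27830 - 429 = 27401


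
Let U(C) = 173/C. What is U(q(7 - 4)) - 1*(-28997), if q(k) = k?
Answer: 87164/3 ≈ 29055.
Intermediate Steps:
U(q(7 - 4)) - 1*(-28997) = 173/(7 - 4) - 1*(-28997) = 173/3 + 28997 = 87164/3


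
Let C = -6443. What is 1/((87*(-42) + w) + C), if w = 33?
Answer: -1/10064 ≈ -9.9364e-5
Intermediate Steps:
1/((87*(-42) + w) + C) = 1/((87*(-42) + 33) - 6443) = 1/((-3654 + 33) - 6443) = 1/(-3621 - 6443) = 1/(-10064) = -1/10064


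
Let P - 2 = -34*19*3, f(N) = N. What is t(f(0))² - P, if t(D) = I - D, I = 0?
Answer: 1936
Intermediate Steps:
t(D) = -D (t(D) = 0 - D = -D)
P = -1936 (P = 2 - 34*19*3 = 2 - 646*3 = 2 - 1938 = -1936)
t(f(0))² - P = (-1*0)² - 1*(-1936) = 0² + 1936 = 0 + 1936 = 1936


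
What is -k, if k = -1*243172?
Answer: 243172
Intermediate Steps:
k = -243172
-k = -1*(-243172) = 243172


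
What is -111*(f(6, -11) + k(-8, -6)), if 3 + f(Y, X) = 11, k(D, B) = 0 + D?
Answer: 0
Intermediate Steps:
k(D, B) = D
f(Y, X) = 8 (f(Y, X) = -3 + 11 = 8)
-111*(f(6, -11) + k(-8, -6)) = -111*(8 - 8) = -111*0 = 0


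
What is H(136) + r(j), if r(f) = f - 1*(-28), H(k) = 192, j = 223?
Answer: 443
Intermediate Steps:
r(f) = 28 + f (r(f) = f + 28 = 28 + f)
H(136) + r(j) = 192 + (28 + 223) = 192 + 251 = 443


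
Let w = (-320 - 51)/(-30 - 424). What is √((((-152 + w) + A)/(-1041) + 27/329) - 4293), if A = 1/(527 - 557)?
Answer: I*√648668589588049648555/388725015 ≈ 65.519*I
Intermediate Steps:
A = -1/30 (A = 1/(-30) = -1/30 ≈ -0.033333)
w = 371/454 (w = -371/(-454) = -371*(-1/454) = 371/454 ≈ 0.81718)
√((((-152 + w) + A)/(-1041) + 27/329) - 4293) = √((((-152 + 371/454) - 1/30)/(-1041) + 27/329) - 4293) = √(((-68637/454 - 1/30)*(-1/1041) + 27*(1/329)) - 4293) = √((-514891/3405*(-1/1041) + 27/329) - 4293) = √((514891/3544605 + 27/329) - 4293) = √(265103474/1166175045 - 4293) = √(-5006124364711/1166175045) = I*√648668589588049648555/388725015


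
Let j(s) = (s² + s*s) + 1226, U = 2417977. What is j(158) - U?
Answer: -2366823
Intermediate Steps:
j(s) = 1226 + 2*s² (j(s) = (s² + s²) + 1226 = 2*s² + 1226 = 1226 + 2*s²)
j(158) - U = (1226 + 2*158²) - 1*2417977 = (1226 + 2*24964) - 2417977 = (1226 + 49928) - 2417977 = 51154 - 2417977 = -2366823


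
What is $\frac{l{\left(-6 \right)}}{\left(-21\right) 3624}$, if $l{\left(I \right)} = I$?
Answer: $\frac{1}{12684} \approx 7.8839 \cdot 10^{-5}$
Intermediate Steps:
$\frac{l{\left(-6 \right)}}{\left(-21\right) 3624} = - \frac{6}{\left(-21\right) 3624} = - \frac{6}{-76104} = \left(-6\right) \left(- \frac{1}{76104}\right) = \frac{1}{12684}$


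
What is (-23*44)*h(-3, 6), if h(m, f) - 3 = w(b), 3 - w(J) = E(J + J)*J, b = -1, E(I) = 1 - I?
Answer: -9108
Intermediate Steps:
w(J) = 3 - J*(1 - 2*J) (w(J) = 3 - (1 - (J + J))*J = 3 - (1 - 2*J)*J = 3 - J*(1 - 2*J))
h(m, f) = 9 (h(m, f) = 3 + (3 - (-1 + 2*(-1))) = 3 + (3 - (-1 - 2)) = 3 + (3 - 1*(-3)) = 3 + (3 + 3) = 3 + 6 = 9)
(-23*44)*h(-3, 6) = -23*44*9 = -1012*9 = -9108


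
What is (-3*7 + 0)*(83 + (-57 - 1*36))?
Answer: 210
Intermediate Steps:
(-3*7 + 0)*(83 + (-57 - 1*36)) = (-21 + 0)*(83 + (-57 - 36)) = -21*(83 - 93) = -21*(-10) = 210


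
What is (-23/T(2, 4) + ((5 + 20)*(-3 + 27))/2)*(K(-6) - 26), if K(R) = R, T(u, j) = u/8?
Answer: -6656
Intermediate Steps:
T(u, j) = u/8 (T(u, j) = u*(1/8) = u/8)
(-23/T(2, 4) + ((5 + 20)*(-3 + 27))/2)*(K(-6) - 26) = (-23/((1/8)*2) + ((5 + 20)*(-3 + 27))/2)*(-6 - 26) = (-23/1/4 + (25*24)*(1/2))*(-32) = (-23*4 + 600*(1/2))*(-32) = (-92 + 300)*(-32) = 208*(-32) = -6656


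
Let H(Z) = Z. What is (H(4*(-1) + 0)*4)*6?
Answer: -96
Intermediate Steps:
(H(4*(-1) + 0)*4)*6 = ((4*(-1) + 0)*4)*6 = ((-4 + 0)*4)*6 = -4*4*6 = -16*6 = -96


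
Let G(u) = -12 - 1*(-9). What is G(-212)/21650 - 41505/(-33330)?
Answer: 14974721/12026575 ≈ 1.2451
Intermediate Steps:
G(u) = -3 (G(u) = -12 + 9 = -3)
G(-212)/21650 - 41505/(-33330) = -3/21650 - 41505/(-33330) = -3*1/21650 - 41505*(-1/33330) = -3/21650 + 2767/2222 = 14974721/12026575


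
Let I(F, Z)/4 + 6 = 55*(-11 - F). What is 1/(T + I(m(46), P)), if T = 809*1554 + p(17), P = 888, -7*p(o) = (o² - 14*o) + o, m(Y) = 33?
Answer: 7/8732306 ≈ 8.0162e-7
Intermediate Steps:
p(o) = -o²/7 + 13*o/7 (p(o) = -((o² - 14*o) + o)/7 = -(o² - 13*o)/7 = -o²/7 + 13*o/7)
I(F, Z) = -2444 - 220*F (I(F, Z) = -24 + 4*(55*(-11 - F)) = -24 + 4*(-605 - 55*F) = -24 + (-2420 - 220*F) = -2444 - 220*F)
T = 8800234/7 (T = 809*1554 + (⅐)*17*(13 - 1*17) = 1257186 + (⅐)*17*(13 - 17) = 1257186 + (⅐)*17*(-4) = 1257186 - 68/7 = 8800234/7 ≈ 1.2572e+6)
1/(T + I(m(46), P)) = 1/(8800234/7 + (-2444 - 220*33)) = 1/(8800234/7 + (-2444 - 7260)) = 1/(8800234/7 - 9704) = 1/(8732306/7) = 7/8732306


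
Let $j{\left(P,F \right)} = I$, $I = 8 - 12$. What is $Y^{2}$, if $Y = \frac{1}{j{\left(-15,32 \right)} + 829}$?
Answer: $\frac{1}{680625} \approx 1.4692 \cdot 10^{-6}$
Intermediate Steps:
$I = -4$ ($I = 8 - 12 = -4$)
$j{\left(P,F \right)} = -4$
$Y = \frac{1}{825}$ ($Y = \frac{1}{-4 + 829} = \frac{1}{825} \approx 0.0012121$)
$Y^{2} = \left(\frac{1}{825}\right)^{2} = \frac{1}{680625}$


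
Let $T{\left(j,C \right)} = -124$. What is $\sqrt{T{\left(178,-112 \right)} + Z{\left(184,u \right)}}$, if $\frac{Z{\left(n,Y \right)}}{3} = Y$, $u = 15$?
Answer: $i \sqrt{79} \approx 8.8882 i$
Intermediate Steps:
$Z{\left(n,Y \right)} = 3 Y$
$\sqrt{T{\left(178,-112 \right)} + Z{\left(184,u \right)}} = \sqrt{-124 + 3 \cdot 15} = \sqrt{-124 + 45} = \sqrt{-79} = i \sqrt{79}$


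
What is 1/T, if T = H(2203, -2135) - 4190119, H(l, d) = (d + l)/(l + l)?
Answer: -2203/9230832123 ≈ -2.3866e-7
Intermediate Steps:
H(l, d) = (d + l)/(2*l) (H(l, d) = (d + l)/((2*l)) = (d + l)*(1/(2*l)) = (d + l)/(2*l))
T = -9230832123/2203 (T = (1/2)*(-2135 + 2203)/2203 - 4190119 = (1/2)*(1/2203)*68 - 4190119 = 34/2203 - 4190119 = -9230832123/2203 ≈ -4.1901e+6)
1/T = 1/(-9230832123/2203) = -2203/9230832123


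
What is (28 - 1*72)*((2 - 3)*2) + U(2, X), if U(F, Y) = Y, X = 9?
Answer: 97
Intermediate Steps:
(28 - 1*72)*((2 - 3)*2) + U(2, X) = (28 - 1*72)*((2 - 3)*2) + 9 = (28 - 72)*(-1*2) + 9 = -44*(-2) + 9 = 88 + 9 = 97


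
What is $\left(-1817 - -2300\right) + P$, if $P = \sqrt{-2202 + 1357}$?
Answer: $483 + 13 i \sqrt{5} \approx 483.0 + 29.069 i$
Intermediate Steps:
$P = 13 i \sqrt{5}$ ($P = \sqrt{-845} = 13 i \sqrt{5} \approx 29.069 i$)
$\left(-1817 - -2300\right) + P = \left(-1817 - -2300\right) + 13 i \sqrt{5} = \left(-1817 + 2300\right) + 13 i \sqrt{5} = 483 + 13 i \sqrt{5}$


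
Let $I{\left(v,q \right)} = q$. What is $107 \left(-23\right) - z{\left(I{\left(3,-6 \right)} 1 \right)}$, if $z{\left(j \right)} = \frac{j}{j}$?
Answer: $-2462$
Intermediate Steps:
$z{\left(j \right)} = 1$
$107 \left(-23\right) - z{\left(I{\left(3,-6 \right)} 1 \right)} = 107 \left(-23\right) - 1 = -2461 - 1 = -2462$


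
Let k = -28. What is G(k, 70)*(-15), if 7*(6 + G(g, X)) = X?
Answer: -60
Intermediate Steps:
G(g, X) = -6 + X/7
G(k, 70)*(-15) = (-6 + (1/7)*70)*(-15) = (-6 + 10)*(-15) = 4*(-15) = -60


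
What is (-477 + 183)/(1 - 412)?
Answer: 98/137 ≈ 0.71533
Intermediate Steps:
(-477 + 183)/(1 - 412) = -294/(-411) = -294*(-1/411) = 98/137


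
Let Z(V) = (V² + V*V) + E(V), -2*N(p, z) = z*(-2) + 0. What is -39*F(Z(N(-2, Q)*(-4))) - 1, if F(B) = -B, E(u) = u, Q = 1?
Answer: 1091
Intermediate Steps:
N(p, z) = z (N(p, z) = -(z*(-2) + 0)/2 = -(-2*z + 0)/2 = -(-1)*z = z)
Z(V) = V + 2*V² (Z(V) = (V² + V*V) + V = (V² + V²) + V = 2*V² + V = V + 2*V²)
-39*F(Z(N(-2, Q)*(-4))) - 1 = -(-39)*(1*(-4))*(1 + 2*(1*(-4))) - 1 = -(-39)*(-4*(1 + 2*(-4))) - 1 = -(-39)*(-4*(1 - 8)) - 1 = -(-39)*(-4*(-7)) - 1 = -(-39)*28 - 1 = -39*(-28) - 1 = 1092 - 1 = 1091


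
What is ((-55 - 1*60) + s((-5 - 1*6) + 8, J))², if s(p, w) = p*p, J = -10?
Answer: 11236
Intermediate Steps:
s(p, w) = p²
((-55 - 1*60) + s((-5 - 1*6) + 8, J))² = ((-55 - 1*60) + ((-5 - 1*6) + 8)²)² = ((-55 - 60) + ((-5 - 6) + 8)²)² = (-115 + (-11 + 8)²)² = (-115 + (-3)²)² = (-115 + 9)² = (-106)² = 11236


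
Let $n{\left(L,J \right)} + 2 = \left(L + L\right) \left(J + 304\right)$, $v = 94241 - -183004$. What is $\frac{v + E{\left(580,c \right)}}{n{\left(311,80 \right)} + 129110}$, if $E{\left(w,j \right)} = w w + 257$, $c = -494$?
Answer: $\frac{102317}{61326} \approx 1.6684$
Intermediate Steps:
$E{\left(w,j \right)} = 257 + w^{2}$ ($E{\left(w,j \right)} = w^{2} + 257 = 257 + w^{2}$)
$v = 277245$ ($v = 94241 + 183004 = 277245$)
$n{\left(L,J \right)} = -2 + 2 L \left(304 + J\right)$ ($n{\left(L,J \right)} = -2 + \left(L + L\right) \left(J + 304\right) = -2 + 2 L \left(304 + J\right)$)
$\frac{v + E{\left(580,c \right)}}{n{\left(311,80 \right)} + 129110} = \frac{277245 + \left(257 + 580^{2}\right)}{\left(-2 + 608 \cdot 311 + 2 \cdot 80 \cdot 311\right) + 129110} = \frac{277245 + \left(257 + 336400\right)}{\left(-2 + 189088 + 49760\right) + 129110} = \frac{277245 + 336657}{238846 + 129110} = \frac{613902}{367956} = 613902 \cdot \frac{1}{367956} = \frac{102317}{61326}$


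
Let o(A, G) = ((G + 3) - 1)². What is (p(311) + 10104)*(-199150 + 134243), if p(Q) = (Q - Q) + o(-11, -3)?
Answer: -655885235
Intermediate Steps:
o(A, G) = (2 + G)² (o(A, G) = ((3 + G) - 1)² = (2 + G)²)
p(Q) = 1 (p(Q) = (Q - Q) + (2 - 3)² = 0 + (-1)² = 0 + 1 = 1)
(p(311) + 10104)*(-199150 + 134243) = (1 + 10104)*(-199150 + 134243) = 10105*(-64907) = -655885235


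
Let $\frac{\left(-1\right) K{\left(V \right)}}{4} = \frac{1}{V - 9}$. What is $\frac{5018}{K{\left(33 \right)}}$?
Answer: $-30108$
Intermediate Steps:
$K{\left(V \right)} = - \frac{4}{-9 + V}$ ($K{\left(V \right)} = - \frac{4}{V - 9} = - \frac{4}{-9 + V}$)
$\frac{5018}{K{\left(33 \right)}} = \frac{5018}{\left(-4\right) \frac{1}{-9 + 33}} = \frac{5018}{\left(-4\right) \frac{1}{24}} = \frac{5018}{- \frac{1}{6}} = 5018 \left(-6\right) = -30108$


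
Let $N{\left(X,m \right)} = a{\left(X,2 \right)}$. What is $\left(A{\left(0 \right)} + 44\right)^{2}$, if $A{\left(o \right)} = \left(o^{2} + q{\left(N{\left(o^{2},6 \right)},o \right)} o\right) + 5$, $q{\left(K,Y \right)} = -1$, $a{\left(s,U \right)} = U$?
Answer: $2401$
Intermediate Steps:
$N{\left(X,m \right)} = 2$
$A{\left(o \right)} = 5 + o^{2} - o$ ($A{\left(o \right)} = \left(o^{2} - o\right) + 5 = 5 + o^{2} - o$)
$\left(A{\left(0 \right)} + 44\right)^{2} = \left(\left(5 + 0^{2} - 0\right) + 44\right)^{2} = \left(\left(5 + 0 + 0\right) + 44\right)^{2} = \left(5 + 44\right)^{2} = 49^{2} = 2401$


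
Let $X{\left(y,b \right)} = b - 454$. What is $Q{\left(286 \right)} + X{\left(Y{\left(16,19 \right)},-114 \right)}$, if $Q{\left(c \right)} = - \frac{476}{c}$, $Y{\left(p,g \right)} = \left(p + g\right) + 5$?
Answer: $- \frac{81462}{143} \approx -569.66$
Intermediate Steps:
$Y{\left(p,g \right)} = 5 + g + p$ ($Y{\left(p,g \right)} = \left(g + p\right) + 5 = 5 + g + p$)
$X{\left(y,b \right)} = -454 + b$
$Q{\left(286 \right)} + X{\left(Y{\left(16,19 \right)},-114 \right)} = - \frac{476}{286} - 568 = \left(-476\right) \frac{1}{286} - 568 = - \frac{238}{143} - 568 = - \frac{81462}{143}$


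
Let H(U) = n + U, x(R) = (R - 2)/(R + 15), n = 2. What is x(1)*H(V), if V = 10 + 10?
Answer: -11/8 ≈ -1.3750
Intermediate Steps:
x(R) = (-2 + R)/(15 + R)
V = 20
H(U) = 2 + U
x(1)*H(V) = ((-2 + 1)/(15 + 1))*(2 + 20) = (-1/16)*22 = ((1/16)*(-1))*22 = -1/16*22 = -11/8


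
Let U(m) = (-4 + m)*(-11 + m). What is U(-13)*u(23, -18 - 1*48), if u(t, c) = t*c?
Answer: -619344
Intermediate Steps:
u(t, c) = c*t
U(m) = (-11 + m)*(-4 + m)
U(-13)*u(23, -18 - 1*48) = (44 + (-13)**2 - 15*(-13))*((-18 - 1*48)*23) = (44 + 169 + 195)*((-18 - 48)*23) = 408*(-66*23) = 408*(-1518) = -619344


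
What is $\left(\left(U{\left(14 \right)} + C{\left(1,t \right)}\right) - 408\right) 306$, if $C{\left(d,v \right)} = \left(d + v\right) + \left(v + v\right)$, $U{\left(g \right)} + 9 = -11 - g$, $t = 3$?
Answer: $-132192$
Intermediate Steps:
$U{\left(g \right)} = -20 - g$ ($U{\left(g \right)} = -9 - \left(11 + g\right) = -20 - g$)
$C{\left(d,v \right)} = d + 3 v$ ($C{\left(d,v \right)} = \left(d + v\right) + 2 v = d + 3 v$)
$\left(\left(U{\left(14 \right)} + C{\left(1,t \right)}\right) - 408\right) 306 = \left(\left(\left(-20 - 14\right) + \left(1 + 3 \cdot 3\right)\right) - 408\right) 306 = \left(\left(\left(-20 - 14\right) + \left(1 + 9\right)\right) - 408\right) 306 = \left(\left(-34 + 10\right) - 408\right) 306 = \left(-24 - 408\right) 306 = \left(-432\right) 306 = -132192$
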